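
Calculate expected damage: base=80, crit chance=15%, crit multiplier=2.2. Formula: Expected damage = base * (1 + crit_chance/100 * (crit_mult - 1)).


E[dmg] = base * (1 + crit_chance * (crit_mult - 1))
cc as decimal = 15/100 = 0.15
cm - 1 = 2.2 - 1 = 1.2
Bonus factor = 0.15 * 1.2 = 0.18
Total multiplier = 1 + 0.18 = 1.18
Expected damage = 80 * 1.18 = 94.40

94.40 damage


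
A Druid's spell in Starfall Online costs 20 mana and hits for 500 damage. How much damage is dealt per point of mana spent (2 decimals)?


Efficiency = damage / mana
= 500 / 20
= 25.00

25.00 dmg/mana


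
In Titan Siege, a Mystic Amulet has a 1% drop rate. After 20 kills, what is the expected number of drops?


Expected drops = kills * (drop_rate / 100)
= 20 * (1 / 100)
= 20 * 0.01
= 0.2

0.2 drops


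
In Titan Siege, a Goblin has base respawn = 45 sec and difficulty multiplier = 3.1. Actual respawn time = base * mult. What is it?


Respawn time = base * multiplier
= 45 * 3.1
= 139.5 seconds

139.5 seconds


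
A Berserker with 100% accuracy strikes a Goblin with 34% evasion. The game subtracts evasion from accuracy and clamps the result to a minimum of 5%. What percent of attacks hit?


accuracy - evasion = 100 - 34 = 66
Apply floor: max(66, 5) = 66
Hit chance = 66%

66%


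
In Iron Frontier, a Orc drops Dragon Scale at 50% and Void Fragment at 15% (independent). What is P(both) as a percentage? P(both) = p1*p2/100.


For independent events, P(both) = P(A) * P(B)
= 50% * 15%
= 750 / 100 %
= 7.5%

7.5%


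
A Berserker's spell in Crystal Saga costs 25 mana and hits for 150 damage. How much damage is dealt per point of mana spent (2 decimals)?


Efficiency = damage / mana
= 150 / 25
= 6.00

6.00 dmg/mana


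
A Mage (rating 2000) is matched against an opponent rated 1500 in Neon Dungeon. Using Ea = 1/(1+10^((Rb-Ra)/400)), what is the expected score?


Elo expected score: Ea = 1/(1 + 10^((Rb-Ra)/400))
Rb - Ra = 1500 - 2000 = -500
(Rb-Ra)/400 = -500/400 = -1.25
10^-1.25 = 0.056234
Ea = 1/(1 + 0.056234) = 1/1.056234 = 0.9468

0.9468


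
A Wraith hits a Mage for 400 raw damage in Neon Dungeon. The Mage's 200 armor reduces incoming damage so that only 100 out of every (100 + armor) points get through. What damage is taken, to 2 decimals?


actual = 400 * 100 / (100 + 200)
= 400 * 100 / 300
= 40000 / 300
= 133.33

133.33 damage


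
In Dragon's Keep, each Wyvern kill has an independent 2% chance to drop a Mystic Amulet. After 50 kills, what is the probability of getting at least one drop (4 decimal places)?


P(at least one) = 1 - P(none) = 1 - (1-p)^n
p = 2/100 = 0.02
1 - p = 0.98
(1 - p)^50 = 0.98^50 = 0.364170
P(at least one) = 1 - 0.364170 = 0.6358

0.6358


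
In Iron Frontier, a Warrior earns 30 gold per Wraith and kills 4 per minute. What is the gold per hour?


Gold per minute = 30 * 4 = 120
Gold per hour = 120 * 60 = 7200

7200 gold/hour


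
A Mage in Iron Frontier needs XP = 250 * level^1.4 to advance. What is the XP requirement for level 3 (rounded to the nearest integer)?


XP = 250 * level^1.4
Substitute level = 3:
XP = 250 * 3^1.4
= 250 * 4.6555
= 1164

1164 XP


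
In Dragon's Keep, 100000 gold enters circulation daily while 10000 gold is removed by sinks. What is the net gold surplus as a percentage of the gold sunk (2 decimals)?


Net gold = 100000 - 10000 = 90000
Inflation rate = net / sunk * 100 = 90000 / 10000 * 100
= 9.0 * 100
= 900.00%

900.00%


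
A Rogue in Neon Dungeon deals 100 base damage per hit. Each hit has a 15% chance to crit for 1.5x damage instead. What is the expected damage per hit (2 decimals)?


E[dmg] = base * (1 + crit_chance * (crit_mult - 1))
cc as decimal = 15/100 = 0.15
cm - 1 = 1.5 - 1 = 0.5
Bonus factor = 0.15 * 0.5 = 0.075
Total multiplier = 1 + 0.075 = 1.075
Expected damage = 100 * 1.075 = 107.50

107.50 damage


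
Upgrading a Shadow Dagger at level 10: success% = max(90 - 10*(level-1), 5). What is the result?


raw_rate = 90 - 10 * (10 - 1)
= 90 - 10 * 9
= 90 - 90
= 0
Apply floor: max(0, 5) = 5%

5%


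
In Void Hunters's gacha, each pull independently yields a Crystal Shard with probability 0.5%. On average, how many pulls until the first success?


Expected pulls for a geometric distribution = 1/p = 100 / rate%
= 100 / 0.5
= 200.0

200.0 pulls


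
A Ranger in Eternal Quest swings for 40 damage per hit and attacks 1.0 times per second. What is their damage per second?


DPS = damage * attack_speed
= 40 * 1.0
= 40.0

40.0 DPS


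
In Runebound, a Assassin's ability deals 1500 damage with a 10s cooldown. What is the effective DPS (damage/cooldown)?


DPS = damage / cooldown
= 1500 / 10
= 150.00

150.00 DPS


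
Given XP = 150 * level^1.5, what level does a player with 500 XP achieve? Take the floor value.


XP = 150 * level^1.5, so level = (XP / 150)^(1/1.5)
= (500 / 150)^(1/1.5)
= 3.3333^0.6667
= 2.2314
Floor: level = 2

level 2


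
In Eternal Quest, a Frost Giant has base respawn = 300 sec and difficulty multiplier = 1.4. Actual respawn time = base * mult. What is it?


Respawn time = base * multiplier
= 300 * 1.4
= 420.0 seconds

420.0 seconds


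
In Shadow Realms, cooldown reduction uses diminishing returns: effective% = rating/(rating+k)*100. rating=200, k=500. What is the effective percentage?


effective% = rating / (rating + k) * 100
= 200 / (200 + 500) * 100
= 200 / 700 * 100
= 0.285714 * 100
= 28.57%

28.57%


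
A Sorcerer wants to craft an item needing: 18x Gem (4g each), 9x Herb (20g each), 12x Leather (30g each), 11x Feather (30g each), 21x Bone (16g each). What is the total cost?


Cost breakdown:
  Gem: 18 * 4 = 72
  Herb: 9 * 20 = 180
  Leather: 12 * 30 = 360
  Feather: 11 * 30 = 330
  Bone: 21 * 16 = 336
Total = 72 + 180 + 360 + 330 + 336 = 1278

1278 gold


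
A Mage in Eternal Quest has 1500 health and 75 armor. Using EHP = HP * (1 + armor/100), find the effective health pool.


EHP = 1500 * (1 + 75/100)
= 1500 * (1 + 0.75)
= 1500 * 1.75
= 2625.0

2625.0 EHP


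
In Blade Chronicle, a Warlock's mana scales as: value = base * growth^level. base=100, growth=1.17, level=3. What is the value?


value = base * growth^level
= 100 * 1.17^3
= 100 * 1.601613
= 160.16

160.16 mana


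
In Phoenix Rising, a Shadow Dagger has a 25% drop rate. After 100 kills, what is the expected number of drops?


Expected drops = kills * (drop_rate / 100)
= 100 * (25 / 100)
= 100 * 0.25
= 25.0

25.0 drops


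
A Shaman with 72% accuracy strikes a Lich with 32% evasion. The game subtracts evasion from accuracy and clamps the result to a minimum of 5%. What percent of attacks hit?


accuracy - evasion = 72 - 32 = 40
Apply floor: max(40, 5) = 40
Hit chance = 40%

40%


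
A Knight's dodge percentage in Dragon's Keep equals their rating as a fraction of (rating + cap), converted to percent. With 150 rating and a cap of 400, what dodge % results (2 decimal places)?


dodge% = 150 / (150 + 400) * 100
= 150 / 550 * 100
= 0.272727 * 100
= 27.27%

27.27%


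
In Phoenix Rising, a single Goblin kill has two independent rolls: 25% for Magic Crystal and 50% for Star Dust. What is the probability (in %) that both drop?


For independent events, P(both) = P(A) * P(B)
= 25% * 50%
= 1250 / 100 %
= 12.5%

12.5%


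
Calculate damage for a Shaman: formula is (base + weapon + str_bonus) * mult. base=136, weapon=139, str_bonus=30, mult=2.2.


Sum base + weapon + str = 136 + 139 + 30 = 305
Multiply by 2.2:
305 * 2.2 = 671.0

671.0 damage


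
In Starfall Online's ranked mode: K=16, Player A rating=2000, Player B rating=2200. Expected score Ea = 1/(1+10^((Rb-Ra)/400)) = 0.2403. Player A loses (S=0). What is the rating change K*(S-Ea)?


Elo update: delta = K * (S - Ea), where S = 0 (loses)
S - Ea = 0 - 0.2403 = -0.2403
Rating change = 16 * -0.2403
= -3.84

-3.84 rating points


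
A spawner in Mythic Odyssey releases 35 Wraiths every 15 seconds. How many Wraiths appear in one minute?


Spawns per minute = count * (60 / interval)
= 35 * (60 / 15)
= 35 * 4.0
= 140.0

140.0 per minute


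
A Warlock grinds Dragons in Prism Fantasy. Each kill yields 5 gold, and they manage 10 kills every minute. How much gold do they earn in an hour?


Gold per minute = 5 * 10 = 50
Gold per hour = 50 * 60 = 3000

3000 gold/hour


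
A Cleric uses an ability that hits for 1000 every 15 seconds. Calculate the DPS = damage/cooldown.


DPS = damage / cooldown
= 1000 / 15
= 66.67

66.67 DPS


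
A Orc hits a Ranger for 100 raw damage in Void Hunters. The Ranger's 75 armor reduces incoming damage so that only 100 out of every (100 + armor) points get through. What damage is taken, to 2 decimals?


actual = 100 * 100 / (100 + 75)
= 100 * 100 / 175
= 10000 / 175
= 57.14

57.14 damage


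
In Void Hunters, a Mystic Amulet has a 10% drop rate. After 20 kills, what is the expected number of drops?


Expected drops = kills * (drop_rate / 100)
= 20 * (10 / 100)
= 20 * 0.1
= 2.0

2.0 drops


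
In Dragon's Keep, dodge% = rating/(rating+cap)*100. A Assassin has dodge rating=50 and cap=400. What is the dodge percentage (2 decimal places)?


dodge% = 50 / (50 + 400) * 100
= 50 / 450 * 100
= 0.111111 * 100
= 11.11%

11.11%


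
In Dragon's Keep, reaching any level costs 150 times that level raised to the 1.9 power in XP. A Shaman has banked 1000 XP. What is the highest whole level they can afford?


XP = 150 * level^1.9, so level = (XP / 150)^(1/1.9)
= (1000 / 150)^(1/1.9)
= 6.6667^0.5263
= 2.7142
Floor: level = 2

level 2


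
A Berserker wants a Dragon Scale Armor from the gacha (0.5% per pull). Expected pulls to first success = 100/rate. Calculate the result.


Expected pulls for a geometric distribution = 1/p = 100 / rate%
= 100 / 0.5
= 200.0

200.0 pulls


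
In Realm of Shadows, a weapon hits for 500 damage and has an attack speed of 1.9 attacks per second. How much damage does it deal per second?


DPS = damage * attack_speed
= 500 * 1.9
= 950.0

950.0 DPS


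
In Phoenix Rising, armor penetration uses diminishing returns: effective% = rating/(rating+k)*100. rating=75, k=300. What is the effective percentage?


effective% = rating / (rating + k) * 100
= 75 / (75 + 300) * 100
= 75 / 375 * 100
= 0.2 * 100
= 20.00%

20.00%


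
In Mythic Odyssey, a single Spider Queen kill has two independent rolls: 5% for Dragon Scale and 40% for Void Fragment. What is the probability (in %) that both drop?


For independent events, P(both) = P(A) * P(B)
= 5% * 40%
= 200 / 100 %
= 2.0%

2.0%


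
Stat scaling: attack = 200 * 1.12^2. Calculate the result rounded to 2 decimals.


value = base * growth^level
= 200 * 1.12^2
= 200 * 1.2544
= 250.88

250.88 attack


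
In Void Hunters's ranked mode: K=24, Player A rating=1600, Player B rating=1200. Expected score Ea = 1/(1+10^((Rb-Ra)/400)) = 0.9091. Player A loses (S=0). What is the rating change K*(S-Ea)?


Elo update: delta = K * (S - Ea), where S = 0 (loses)
S - Ea = 0 - 0.9091 = -0.9091
Rating change = 24 * -0.9091
= -21.82

-21.82 rating points


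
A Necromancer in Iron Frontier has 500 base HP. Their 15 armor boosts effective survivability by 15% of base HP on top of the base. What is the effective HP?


EHP = 500 * (1 + 15/100)
= 500 * (1 + 0.15)
= 500 * 1.15
= 575.0

575.0 EHP


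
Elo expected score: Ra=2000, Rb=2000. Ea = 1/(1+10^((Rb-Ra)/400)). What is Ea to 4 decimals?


Elo expected score: Ea = 1/(1 + 10^((Rb-Ra)/400))
Rb - Ra = 2000 - 2000 = 0
(Rb-Ra)/400 = 0/400 = 0.0
10^0.0 = 1.0
Ea = 1/(1 + 1.0) = 1/2.0 = 0.5000

0.5000


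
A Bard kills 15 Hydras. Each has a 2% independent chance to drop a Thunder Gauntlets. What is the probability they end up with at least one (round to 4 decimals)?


P(at least one) = 1 - P(none) = 1 - (1-p)^n
p = 2/100 = 0.02
1 - p = 0.98
(1 - p)^15 = 0.98^15 = 0.738569
P(at least one) = 1 - 0.738569 = 0.2614

0.2614


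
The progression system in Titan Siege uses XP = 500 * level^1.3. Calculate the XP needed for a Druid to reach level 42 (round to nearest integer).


XP = 500 * level^1.3
Substitute level = 42:
XP = 500 * 42^1.3
= 500 * 128.8914
= 64446

64446 XP


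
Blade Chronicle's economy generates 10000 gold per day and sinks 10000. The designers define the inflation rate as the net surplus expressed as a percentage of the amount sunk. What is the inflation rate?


Net gold = 10000 - 10000 = 0
Inflation rate = net / sunk * 100 = 0 / 10000 * 100
= 0.0 * 100
= 0.00%

0.00%


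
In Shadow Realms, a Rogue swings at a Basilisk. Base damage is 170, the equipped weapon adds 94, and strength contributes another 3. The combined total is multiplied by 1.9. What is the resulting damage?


Sum base + weapon + str = 170 + 94 + 3 = 267
Multiply by 1.9:
267 * 1.9 = 507.3

507.3 damage


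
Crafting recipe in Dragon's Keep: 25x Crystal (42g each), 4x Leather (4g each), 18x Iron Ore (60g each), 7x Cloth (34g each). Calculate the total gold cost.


Cost breakdown:
  Crystal: 25 * 42 = 1050
  Leather: 4 * 4 = 16
  Iron Ore: 18 * 60 = 1080
  Cloth: 7 * 34 = 238
Total = 1050 + 16 + 1080 + 238 = 2384

2384 gold


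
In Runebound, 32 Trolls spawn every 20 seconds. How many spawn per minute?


Spawns per minute = count * (60 / interval)
= 32 * (60 / 20)
= 32 * 3.0
= 96.0

96.0 per minute


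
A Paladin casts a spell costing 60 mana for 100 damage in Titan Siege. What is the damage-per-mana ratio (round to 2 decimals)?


Efficiency = damage / mana
= 100 / 60
= 1.67

1.67 dmg/mana


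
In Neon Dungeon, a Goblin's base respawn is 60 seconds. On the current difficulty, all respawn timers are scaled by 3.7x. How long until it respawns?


Respawn time = base * multiplier
= 60 * 3.7
= 222.0 seconds

222.0 seconds


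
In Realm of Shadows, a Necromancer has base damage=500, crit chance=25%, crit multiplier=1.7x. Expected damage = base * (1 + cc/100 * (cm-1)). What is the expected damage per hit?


E[dmg] = base * (1 + crit_chance * (crit_mult - 1))
cc as decimal = 25/100 = 0.25
cm - 1 = 1.7 - 1 = 0.7
Bonus factor = 0.25 * 0.7 = 0.175
Total multiplier = 1 + 0.175 = 1.175
Expected damage = 500 * 1.175 = 587.50

587.50 damage


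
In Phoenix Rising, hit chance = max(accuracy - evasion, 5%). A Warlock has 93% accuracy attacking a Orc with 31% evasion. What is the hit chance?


accuracy - evasion = 93 - 31 = 62
Apply floor: max(62, 5) = 62
Hit chance = 62%

62%


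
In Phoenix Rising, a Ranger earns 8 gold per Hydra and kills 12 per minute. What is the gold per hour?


Gold per minute = 8 * 12 = 96
Gold per hour = 96 * 60 = 5760

5760 gold/hour


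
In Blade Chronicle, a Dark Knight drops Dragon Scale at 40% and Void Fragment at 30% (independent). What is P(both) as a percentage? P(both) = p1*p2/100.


For independent events, P(both) = P(A) * P(B)
= 40% * 30%
= 1200 / 100 %
= 12.0%

12.0%


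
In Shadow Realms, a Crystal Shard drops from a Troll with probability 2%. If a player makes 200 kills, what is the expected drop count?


Expected drops = kills * (drop_rate / 100)
= 200 * (2 / 100)
= 200 * 0.02
= 4.0

4.0 drops


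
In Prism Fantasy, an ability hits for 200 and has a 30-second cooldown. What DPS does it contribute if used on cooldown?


DPS = damage / cooldown
= 200 / 30
= 6.67

6.67 DPS


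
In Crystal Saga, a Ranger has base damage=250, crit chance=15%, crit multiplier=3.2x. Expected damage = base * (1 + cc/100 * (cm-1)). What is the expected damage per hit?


E[dmg] = base * (1 + crit_chance * (crit_mult - 1))
cc as decimal = 15/100 = 0.15
cm - 1 = 3.2 - 1 = 2.2
Bonus factor = 0.15 * 2.2 = 0.33
Total multiplier = 1 + 0.33 = 1.33
Expected damage = 250 * 1.33 = 332.50

332.50 damage


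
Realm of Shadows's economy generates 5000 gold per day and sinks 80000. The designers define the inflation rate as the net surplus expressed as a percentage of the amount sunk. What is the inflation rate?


Net gold = 5000 - 80000 = -75000
Inflation rate = net / sunk * 100 = -75000 / 80000 * 100
= -0.9375 * 100
= -93.75%

-93.75%


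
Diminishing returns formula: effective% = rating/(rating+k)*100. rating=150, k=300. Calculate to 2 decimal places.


effective% = rating / (rating + k) * 100
= 150 / (150 + 300) * 100
= 150 / 450 * 100
= 0.333333 * 100
= 33.33%

33.33%


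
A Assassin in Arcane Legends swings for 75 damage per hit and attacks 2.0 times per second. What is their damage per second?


DPS = damage * attack_speed
= 75 * 2.0
= 150.0

150.0 DPS


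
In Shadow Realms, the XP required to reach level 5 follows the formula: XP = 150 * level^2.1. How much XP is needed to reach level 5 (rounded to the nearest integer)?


XP = 150 * level^2.1
Substitute level = 5:
XP = 150 * 5^2.1
= 150 * 29.3655
= 4405

4405 XP


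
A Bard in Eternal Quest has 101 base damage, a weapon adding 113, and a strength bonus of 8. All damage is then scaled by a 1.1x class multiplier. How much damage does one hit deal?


Sum base + weapon + str = 101 + 113 + 8 = 222
Multiply by 1.1:
222 * 1.1 = 244.2

244.2 damage


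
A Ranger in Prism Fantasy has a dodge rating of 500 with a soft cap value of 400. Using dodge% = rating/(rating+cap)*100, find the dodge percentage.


dodge% = 500 / (500 + 400) * 100
= 500 / 900 * 100
= 0.555556 * 100
= 55.56%

55.56%


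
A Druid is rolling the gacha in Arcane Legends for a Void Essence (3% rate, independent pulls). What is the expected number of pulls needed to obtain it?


Expected pulls for a geometric distribution = 1/p = 100 / rate%
= 100 / 3
= 33.33

33.33 pulls


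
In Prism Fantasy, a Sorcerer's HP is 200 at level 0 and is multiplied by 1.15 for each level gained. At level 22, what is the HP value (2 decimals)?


value = base * growth^level
= 200 * 1.15^22
= 200 * 21.644746
= 4328.95

4328.95 HP


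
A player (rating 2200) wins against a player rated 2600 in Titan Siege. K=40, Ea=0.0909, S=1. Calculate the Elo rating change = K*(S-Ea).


Elo update: delta = K * (S - Ea), where S = 1 (wins)
S - Ea = 1 - 0.0909 = 0.9091
Rating change = 40 * 0.9091
= 36.36

36.36 rating points


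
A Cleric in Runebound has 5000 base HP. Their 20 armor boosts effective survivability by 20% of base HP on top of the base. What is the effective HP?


EHP = 5000 * (1 + 20/100)
= 5000 * (1 + 0.2)
= 5000 * 1.2
= 6000.0

6000.0 EHP


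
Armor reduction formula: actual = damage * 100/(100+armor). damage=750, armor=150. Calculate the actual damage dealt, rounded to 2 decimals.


actual = 750 * 100 / (100 + 150)
= 750 * 100 / 250
= 75000 / 250
= 300.00

300.00 damage


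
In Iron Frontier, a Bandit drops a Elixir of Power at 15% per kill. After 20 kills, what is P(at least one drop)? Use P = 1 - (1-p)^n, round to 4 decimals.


P(at least one) = 1 - P(none) = 1 - (1-p)^n
p = 15/100 = 0.15
1 - p = 0.85
(1 - p)^20 = 0.85^20 = 0.038760
P(at least one) = 1 - 0.038760 = 0.9612

0.9612


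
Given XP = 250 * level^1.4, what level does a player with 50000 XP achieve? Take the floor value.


XP = 250 * level^1.4, so level = (XP / 250)^(1/1.4)
= (50000 / 250)^(1/1.4)
= 200.0^0.7143
= 44.0142
Floor: level = 44

level 44


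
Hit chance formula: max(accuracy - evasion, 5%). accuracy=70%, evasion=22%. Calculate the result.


accuracy - evasion = 70 - 22 = 48
Apply floor: max(48, 5) = 48
Hit chance = 48%

48%


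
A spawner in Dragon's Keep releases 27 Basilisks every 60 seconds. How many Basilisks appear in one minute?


Spawns per minute = count * (60 / interval)
= 27 * (60 / 60)
= 27 * 1.0
= 27.0

27.0 per minute


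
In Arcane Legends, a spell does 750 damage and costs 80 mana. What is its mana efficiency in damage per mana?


Efficiency = damage / mana
= 750 / 80
= 9.38

9.38 dmg/mana


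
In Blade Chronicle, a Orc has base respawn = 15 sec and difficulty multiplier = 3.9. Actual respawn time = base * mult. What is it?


Respawn time = base * multiplier
= 15 * 3.9
= 58.5 seconds

58.5 seconds


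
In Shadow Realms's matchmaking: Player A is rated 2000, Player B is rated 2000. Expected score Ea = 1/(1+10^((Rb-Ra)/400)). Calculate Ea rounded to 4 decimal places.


Elo expected score: Ea = 1/(1 + 10^((Rb-Ra)/400))
Rb - Ra = 2000 - 2000 = 0
(Rb-Ra)/400 = 0/400 = 0.0
10^0.0 = 1.0
Ea = 1/(1 + 1.0) = 1/2.0 = 0.5000

0.5000


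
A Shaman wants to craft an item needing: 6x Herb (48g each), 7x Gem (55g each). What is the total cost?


Cost breakdown:
  Herb: 6 * 48 = 288
  Gem: 7 * 55 = 385
Total = 288 + 385 = 673

673 gold


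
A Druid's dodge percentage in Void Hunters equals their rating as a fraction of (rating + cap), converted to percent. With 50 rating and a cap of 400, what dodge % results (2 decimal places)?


dodge% = 50 / (50 + 400) * 100
= 50 / 450 * 100
= 0.111111 * 100
= 11.11%

11.11%


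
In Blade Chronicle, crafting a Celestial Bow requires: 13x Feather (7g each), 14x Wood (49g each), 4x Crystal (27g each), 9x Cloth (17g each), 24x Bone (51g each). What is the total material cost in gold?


Cost breakdown:
  Feather: 13 * 7 = 91
  Wood: 14 * 49 = 686
  Crystal: 4 * 27 = 108
  Cloth: 9 * 17 = 153
  Bone: 24 * 51 = 1224
Total = 91 + 686 + 108 + 153 + 1224 = 2262

2262 gold


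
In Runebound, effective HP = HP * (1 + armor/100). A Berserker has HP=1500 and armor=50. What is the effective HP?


EHP = 1500 * (1 + 50/100)
= 1500 * (1 + 0.5)
= 1500 * 1.5
= 2250.0

2250.0 EHP


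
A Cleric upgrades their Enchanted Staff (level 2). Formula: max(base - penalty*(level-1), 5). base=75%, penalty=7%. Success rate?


raw_rate = 75 - 7 * (2 - 1)
= 75 - 7 * 1
= 75 - 7
= 68
Apply floor: max(68, 5) = 68%

68%


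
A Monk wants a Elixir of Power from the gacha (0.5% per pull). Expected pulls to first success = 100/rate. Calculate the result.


Expected pulls for a geometric distribution = 1/p = 100 / rate%
= 100 / 0.5
= 200.0

200.0 pulls


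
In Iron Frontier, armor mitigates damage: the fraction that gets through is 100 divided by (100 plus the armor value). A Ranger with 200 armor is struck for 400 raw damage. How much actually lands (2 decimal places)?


actual = 400 * 100 / (100 + 200)
= 400 * 100 / 300
= 40000 / 300
= 133.33

133.33 damage


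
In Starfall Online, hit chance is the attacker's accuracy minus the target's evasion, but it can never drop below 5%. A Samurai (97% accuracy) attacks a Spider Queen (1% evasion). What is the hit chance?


accuracy - evasion = 97 - 1 = 96
Apply floor: max(96, 5) = 96
Hit chance = 96%

96%


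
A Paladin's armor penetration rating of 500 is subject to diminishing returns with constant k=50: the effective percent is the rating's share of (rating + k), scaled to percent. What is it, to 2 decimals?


effective% = rating / (rating + k) * 100
= 500 / (500 + 50) * 100
= 500 / 550 * 100
= 0.909091 * 100
= 90.91%

90.91%


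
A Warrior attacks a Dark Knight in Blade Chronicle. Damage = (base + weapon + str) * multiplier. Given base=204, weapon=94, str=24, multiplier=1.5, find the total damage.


Sum base + weapon + str = 204 + 94 + 24 = 322
Multiply by 1.5:
322 * 1.5 = 483.0

483.0 damage


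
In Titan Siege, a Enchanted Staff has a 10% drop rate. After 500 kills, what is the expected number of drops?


Expected drops = kills * (drop_rate / 100)
= 500 * (10 / 100)
= 500 * 0.1
= 50.0

50.0 drops


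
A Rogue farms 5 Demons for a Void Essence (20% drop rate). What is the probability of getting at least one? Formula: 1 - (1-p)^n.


P(at least one) = 1 - P(none) = 1 - (1-p)^n
p = 20/100 = 0.2
1 - p = 0.8
(1 - p)^5 = 0.8^5 = 0.327680
P(at least one) = 1 - 0.327680 = 0.6723

0.6723


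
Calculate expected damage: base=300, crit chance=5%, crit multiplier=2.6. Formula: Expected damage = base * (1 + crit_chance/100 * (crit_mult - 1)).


E[dmg] = base * (1 + crit_chance * (crit_mult - 1))
cc as decimal = 5/100 = 0.05
cm - 1 = 2.6 - 1 = 1.6
Bonus factor = 0.05 * 1.6 = 0.08
Total multiplier = 1 + 0.08 = 1.08
Expected damage = 300 * 1.08 = 324.00

324.00 damage


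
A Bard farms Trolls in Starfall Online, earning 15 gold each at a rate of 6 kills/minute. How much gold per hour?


Gold per minute = 15 * 6 = 90
Gold per hour = 90 * 60 = 5400

5400 gold/hour


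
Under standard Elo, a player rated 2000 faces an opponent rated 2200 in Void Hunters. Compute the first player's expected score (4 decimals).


Elo expected score: Ea = 1/(1 + 10^((Rb-Ra)/400))
Rb - Ra = 2200 - 2000 = 200
(Rb-Ra)/400 = 200/400 = 0.5
10^0.5 = 3.162278
Ea = 1/(1 + 3.162278) = 1/4.162278 = 0.2403

0.2403


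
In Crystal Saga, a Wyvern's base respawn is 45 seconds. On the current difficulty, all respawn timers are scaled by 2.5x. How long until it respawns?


Respawn time = base * multiplier
= 45 * 2.5
= 112.5 seconds

112.5 seconds


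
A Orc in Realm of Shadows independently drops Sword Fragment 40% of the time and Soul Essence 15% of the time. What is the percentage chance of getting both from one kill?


For independent events, P(both) = P(A) * P(B)
= 40% * 15%
= 600 / 100 %
= 6.0%

6.0%


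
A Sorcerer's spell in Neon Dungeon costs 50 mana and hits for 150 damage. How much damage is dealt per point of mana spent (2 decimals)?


Efficiency = damage / mana
= 150 / 50
= 3.00

3.00 dmg/mana


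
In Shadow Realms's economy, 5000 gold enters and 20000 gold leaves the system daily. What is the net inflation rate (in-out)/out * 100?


Net gold = 5000 - 20000 = -15000
Inflation rate = net / sunk * 100 = -15000 / 20000 * 100
= -0.75 * 100
= -75.00%

-75.00%


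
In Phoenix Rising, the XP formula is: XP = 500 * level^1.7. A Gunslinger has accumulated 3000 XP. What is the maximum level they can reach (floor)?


XP = 500 * level^1.7, so level = (XP / 500)^(1/1.7)
= (3000 / 500)^(1/1.7)
= 6.0^0.5882
= 2.869
Floor: level = 2

level 2


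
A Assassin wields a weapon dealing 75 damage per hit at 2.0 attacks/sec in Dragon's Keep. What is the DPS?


DPS = damage * attack_speed
= 75 * 2.0
= 150.0

150.0 DPS


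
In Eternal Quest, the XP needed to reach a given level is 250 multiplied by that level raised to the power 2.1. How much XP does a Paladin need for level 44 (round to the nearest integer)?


XP = 250 * level^2.1
Substitute level = 44:
XP = 250 * 44^2.1
= 250 * 2826.5106
= 706628

706628 XP


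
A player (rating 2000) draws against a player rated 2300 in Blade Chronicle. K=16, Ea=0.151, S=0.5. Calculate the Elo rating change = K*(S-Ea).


Elo update: delta = K * (S - Ea), where S = 0.5 (draws)
S - Ea = 0.5 - 0.151 = 0.349
Rating change = 16 * 0.349
= 5.58

5.58 rating points


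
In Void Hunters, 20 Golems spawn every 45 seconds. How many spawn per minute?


Spawns per minute = count * (60 / interval)
= 20 * (60 / 45)
= 20 * 1.3333
= 26.67

26.67 per minute


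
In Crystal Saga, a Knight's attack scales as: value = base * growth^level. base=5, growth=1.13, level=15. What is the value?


value = base * growth^level
= 5 * 1.13^15
= 5 * 6.25427
= 31.27

31.27 attack


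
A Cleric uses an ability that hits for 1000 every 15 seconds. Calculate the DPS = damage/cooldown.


DPS = damage / cooldown
= 1000 / 15
= 66.67

66.67 DPS


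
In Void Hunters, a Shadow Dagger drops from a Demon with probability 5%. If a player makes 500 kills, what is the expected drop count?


Expected drops = kills * (drop_rate / 100)
= 500 * (5 / 100)
= 500 * 0.05
= 25.0

25.0 drops


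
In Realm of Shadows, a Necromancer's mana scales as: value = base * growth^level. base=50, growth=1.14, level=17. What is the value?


value = base * growth^level
= 50 * 1.14^17
= 50 * 9.276464
= 463.82

463.82 mana


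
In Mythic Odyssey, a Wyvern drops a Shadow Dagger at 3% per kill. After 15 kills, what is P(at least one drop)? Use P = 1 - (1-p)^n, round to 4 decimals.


P(at least one) = 1 - P(none) = 1 - (1-p)^n
p = 3/100 = 0.03
1 - p = 0.97
(1 - p)^15 = 0.97^15 = 0.633251
P(at least one) = 1 - 0.633251 = 0.3667

0.3667


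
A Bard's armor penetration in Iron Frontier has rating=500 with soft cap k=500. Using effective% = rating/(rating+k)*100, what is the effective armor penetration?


effective% = rating / (rating + k) * 100
= 500 / (500 + 500) * 100
= 500 / 1000 * 100
= 0.5 * 100
= 50.00%

50.00%


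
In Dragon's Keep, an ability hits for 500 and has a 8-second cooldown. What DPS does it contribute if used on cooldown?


DPS = damage / cooldown
= 500 / 8
= 62.50

62.50 DPS


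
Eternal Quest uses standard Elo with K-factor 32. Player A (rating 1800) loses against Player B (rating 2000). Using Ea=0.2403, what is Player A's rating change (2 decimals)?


Elo update: delta = K * (S - Ea), where S = 0 (loses)
S - Ea = 0 - 0.2403 = -0.2403
Rating change = 32 * -0.2403
= -7.69

-7.69 rating points


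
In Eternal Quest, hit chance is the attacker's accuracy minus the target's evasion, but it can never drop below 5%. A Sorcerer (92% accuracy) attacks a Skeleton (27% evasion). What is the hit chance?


accuracy - evasion = 92 - 27 = 65
Apply floor: max(65, 5) = 65
Hit chance = 65%

65%


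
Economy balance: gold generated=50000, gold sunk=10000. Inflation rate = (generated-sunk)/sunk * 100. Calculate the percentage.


Net gold = 50000 - 10000 = 40000
Inflation rate = net / sunk * 100 = 40000 / 10000 * 100
= 4.0 * 100
= 400.00%

400.00%


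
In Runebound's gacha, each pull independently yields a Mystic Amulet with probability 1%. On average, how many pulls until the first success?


Expected pulls for a geometric distribution = 1/p = 100 / rate%
= 100 / 1
= 100.0

100.0 pulls


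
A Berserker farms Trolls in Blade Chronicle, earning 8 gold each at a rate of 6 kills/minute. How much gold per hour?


Gold per minute = 8 * 6 = 48
Gold per hour = 48 * 60 = 2880

2880 gold/hour


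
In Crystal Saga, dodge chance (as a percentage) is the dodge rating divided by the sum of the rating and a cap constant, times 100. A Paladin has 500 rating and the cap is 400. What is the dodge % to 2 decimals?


dodge% = 500 / (500 + 400) * 100
= 500 / 900 * 100
= 0.555556 * 100
= 55.56%

55.56%


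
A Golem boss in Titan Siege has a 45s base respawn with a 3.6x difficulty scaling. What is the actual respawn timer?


Respawn time = base * multiplier
= 45 * 3.6
= 162.0 seconds

162.0 seconds


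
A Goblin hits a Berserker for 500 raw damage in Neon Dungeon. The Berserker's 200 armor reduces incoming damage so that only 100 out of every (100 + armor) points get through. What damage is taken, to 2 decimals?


actual = 500 * 100 / (100 + 200)
= 500 * 100 / 300
= 50000 / 300
= 166.67

166.67 damage


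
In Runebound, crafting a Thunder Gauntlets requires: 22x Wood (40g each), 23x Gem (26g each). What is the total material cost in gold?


Cost breakdown:
  Wood: 22 * 40 = 880
  Gem: 23 * 26 = 598
Total = 880 + 598 = 1478

1478 gold


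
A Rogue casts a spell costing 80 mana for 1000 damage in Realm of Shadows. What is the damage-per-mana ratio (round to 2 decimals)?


Efficiency = damage / mana
= 1000 / 80
= 12.50

12.50 dmg/mana


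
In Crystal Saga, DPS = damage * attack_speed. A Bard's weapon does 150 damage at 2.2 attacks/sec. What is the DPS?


DPS = damage * attack_speed
= 150 * 2.2
= 330.0

330.0 DPS


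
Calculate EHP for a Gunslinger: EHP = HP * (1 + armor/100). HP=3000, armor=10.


EHP = 3000 * (1 + 10/100)
= 3000 * (1 + 0.1)
= 3000 * 1.1
= 3300.0

3300.0 EHP


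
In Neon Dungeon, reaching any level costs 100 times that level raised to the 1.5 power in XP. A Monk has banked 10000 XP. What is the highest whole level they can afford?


XP = 100 * level^1.5, so level = (XP / 100)^(1/1.5)
= (10000 / 100)^(1/1.5)
= 100.0^0.6667
= 21.5443
Floor: level = 21

level 21


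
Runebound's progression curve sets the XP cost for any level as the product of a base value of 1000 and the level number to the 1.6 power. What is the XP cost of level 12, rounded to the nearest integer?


XP = 1000 * level^1.6
Substitute level = 12:
XP = 1000 * 12^1.6
= 1000 * 53.2954
= 53295

53295 XP


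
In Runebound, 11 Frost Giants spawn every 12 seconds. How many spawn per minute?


Spawns per minute = count * (60 / interval)
= 11 * (60 / 12)
= 11 * 5.0
= 55.0

55.0 per minute


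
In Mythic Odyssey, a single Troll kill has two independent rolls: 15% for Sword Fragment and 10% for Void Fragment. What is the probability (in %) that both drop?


For independent events, P(both) = P(A) * P(B)
= 15% * 10%
= 150 / 100 %
= 1.5%

1.5%


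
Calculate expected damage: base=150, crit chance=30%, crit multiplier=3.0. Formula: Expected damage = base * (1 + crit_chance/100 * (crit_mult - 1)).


E[dmg] = base * (1 + crit_chance * (crit_mult - 1))
cc as decimal = 30/100 = 0.3
cm - 1 = 3.0 - 1 = 2.0
Bonus factor = 0.3 * 2.0 = 0.6
Total multiplier = 1 + 0.6 = 1.6
Expected damage = 150 * 1.6 = 240.00

240.00 damage


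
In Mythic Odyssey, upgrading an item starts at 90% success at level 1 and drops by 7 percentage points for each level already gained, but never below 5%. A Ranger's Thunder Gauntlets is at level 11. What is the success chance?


raw_rate = 90 - 7 * (11 - 1)
= 90 - 7 * 10
= 90 - 70
= 20
Apply floor: max(20, 5) = 20%

20%


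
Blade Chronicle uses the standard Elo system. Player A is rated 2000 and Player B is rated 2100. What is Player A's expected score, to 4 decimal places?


Elo expected score: Ea = 1/(1 + 10^((Rb-Ra)/400))
Rb - Ra = 2100 - 2000 = 100
(Rb-Ra)/400 = 100/400 = 0.25
10^0.25 = 1.778279
Ea = 1/(1 + 1.778279) = 1/2.778279 = 0.3599

0.3599


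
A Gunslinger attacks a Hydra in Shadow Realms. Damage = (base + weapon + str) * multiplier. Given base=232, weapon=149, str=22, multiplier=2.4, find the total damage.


Sum base + weapon + str = 232 + 149 + 22 = 403
Multiply by 2.4:
403 * 2.4 = 967.2

967.2 damage


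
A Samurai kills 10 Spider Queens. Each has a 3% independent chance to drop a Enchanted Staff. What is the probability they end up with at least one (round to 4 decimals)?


P(at least one) = 1 - P(none) = 1 - (1-p)^n
p = 3/100 = 0.03
1 - p = 0.97
(1 - p)^10 = 0.97^10 = 0.737424
P(at least one) = 1 - 0.737424 = 0.2626

0.2626


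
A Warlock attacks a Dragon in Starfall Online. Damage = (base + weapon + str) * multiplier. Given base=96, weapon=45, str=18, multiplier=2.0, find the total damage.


Sum base + weapon + str = 96 + 45 + 18 = 159
Multiply by 2.0:
159 * 2.0 = 318.0

318.0 damage


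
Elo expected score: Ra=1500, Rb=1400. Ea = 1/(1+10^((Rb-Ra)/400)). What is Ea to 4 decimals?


Elo expected score: Ea = 1/(1 + 10^((Rb-Ra)/400))
Rb - Ra = 1400 - 1500 = -100
(Rb-Ra)/400 = -100/400 = -0.25
10^-0.25 = 0.562341
Ea = 1/(1 + 0.562341) = 1/1.562341 = 0.6401

0.6401


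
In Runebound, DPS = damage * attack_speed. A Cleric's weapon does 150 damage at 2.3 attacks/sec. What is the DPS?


DPS = damage * attack_speed
= 150 * 2.3
= 345.0

345.0 DPS


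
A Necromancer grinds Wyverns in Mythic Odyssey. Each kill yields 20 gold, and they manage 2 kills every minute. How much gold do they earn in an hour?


Gold per minute = 20 * 2 = 40
Gold per hour = 40 * 60 = 2400

2400 gold/hour


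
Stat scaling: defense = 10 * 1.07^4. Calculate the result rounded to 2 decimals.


value = base * growth^level
= 10 * 1.07^4
= 10 * 1.310796
= 13.11

13.11 defense


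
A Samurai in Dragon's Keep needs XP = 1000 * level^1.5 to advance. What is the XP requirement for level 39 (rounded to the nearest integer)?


XP = 1000 * level^1.5
Substitute level = 39:
XP = 1000 * 39^1.5
= 1000 * 243.5549
= 243555

243555 XP


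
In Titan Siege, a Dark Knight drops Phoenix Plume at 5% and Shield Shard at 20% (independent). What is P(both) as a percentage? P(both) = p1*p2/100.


For independent events, P(both) = P(A) * P(B)
= 5% * 20%
= 100 / 100 %
= 1.0%

1.0%


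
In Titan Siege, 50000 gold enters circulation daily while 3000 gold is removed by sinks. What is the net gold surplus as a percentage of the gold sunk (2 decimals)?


Net gold = 50000 - 3000 = 47000
Inflation rate = net / sunk * 100 = 47000 / 3000 * 100
= 15.666667 * 100
= 1566.67%

1566.67%


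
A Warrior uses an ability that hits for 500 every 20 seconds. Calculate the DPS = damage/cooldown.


DPS = damage / cooldown
= 500 / 20
= 25.00

25.00 DPS


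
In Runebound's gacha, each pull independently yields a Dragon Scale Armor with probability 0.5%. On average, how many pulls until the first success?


Expected pulls for a geometric distribution = 1/p = 100 / rate%
= 100 / 0.5
= 200.0

200.0 pulls


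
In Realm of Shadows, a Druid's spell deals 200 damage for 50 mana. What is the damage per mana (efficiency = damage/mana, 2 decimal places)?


Efficiency = damage / mana
= 200 / 50
= 4.00

4.00 dmg/mana


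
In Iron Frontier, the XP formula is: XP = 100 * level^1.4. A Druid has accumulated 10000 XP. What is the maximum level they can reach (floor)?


XP = 100 * level^1.4, so level = (XP / 100)^(1/1.4)
= (10000 / 100)^(1/1.4)
= 100.0^0.7143
= 26.827
Floor: level = 26

level 26


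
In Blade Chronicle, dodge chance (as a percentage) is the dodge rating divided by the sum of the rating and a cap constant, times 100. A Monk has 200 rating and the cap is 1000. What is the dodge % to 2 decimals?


dodge% = 200 / (200 + 1000) * 100
= 200 / 1200 * 100
= 0.166667 * 100
= 16.67%

16.67%


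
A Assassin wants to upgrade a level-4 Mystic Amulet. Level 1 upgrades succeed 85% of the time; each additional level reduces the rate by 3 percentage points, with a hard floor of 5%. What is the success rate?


raw_rate = 85 - 3 * (4 - 1)
= 85 - 3 * 3
= 85 - 9
= 76
Apply floor: max(76, 5) = 76%

76%


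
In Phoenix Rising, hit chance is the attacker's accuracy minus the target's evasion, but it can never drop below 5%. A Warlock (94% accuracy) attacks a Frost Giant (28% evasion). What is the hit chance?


accuracy - evasion = 94 - 28 = 66
Apply floor: max(66, 5) = 66
Hit chance = 66%

66%


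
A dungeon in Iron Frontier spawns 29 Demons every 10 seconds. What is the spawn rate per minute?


Spawns per minute = count * (60 / interval)
= 29 * (60 / 10)
= 29 * 6.0
= 174.0

174.0 per minute


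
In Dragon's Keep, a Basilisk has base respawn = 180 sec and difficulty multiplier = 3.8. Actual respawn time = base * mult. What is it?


Respawn time = base * multiplier
= 180 * 3.8
= 684.0 seconds

684.0 seconds


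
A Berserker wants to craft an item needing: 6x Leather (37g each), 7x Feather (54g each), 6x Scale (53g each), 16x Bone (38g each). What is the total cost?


Cost breakdown:
  Leather: 6 * 37 = 222
  Feather: 7 * 54 = 378
  Scale: 6 * 53 = 318
  Bone: 16 * 38 = 608
Total = 222 + 378 + 318 + 608 = 1526

1526 gold


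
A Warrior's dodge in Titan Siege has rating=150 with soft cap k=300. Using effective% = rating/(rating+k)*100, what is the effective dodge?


effective% = rating / (rating + k) * 100
= 150 / (150 + 300) * 100
= 150 / 450 * 100
= 0.333333 * 100
= 33.33%

33.33%


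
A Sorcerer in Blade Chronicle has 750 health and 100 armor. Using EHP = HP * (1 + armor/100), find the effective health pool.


EHP = 750 * (1 + 100/100)
= 750 * (1 + 1.0)
= 750 * 2.0
= 1500.0

1500.0 EHP


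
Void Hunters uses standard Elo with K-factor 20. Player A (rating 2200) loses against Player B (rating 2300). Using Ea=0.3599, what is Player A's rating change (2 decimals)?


Elo update: delta = K * (S - Ea), where S = 0 (loses)
S - Ea = 0 - 0.3599 = -0.3599
Rating change = 20 * -0.3599
= -7.20

-7.20 rating points


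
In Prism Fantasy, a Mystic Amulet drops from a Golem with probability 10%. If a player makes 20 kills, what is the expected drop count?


Expected drops = kills * (drop_rate / 100)
= 20 * (10 / 100)
= 20 * 0.1
= 2.0

2.0 drops


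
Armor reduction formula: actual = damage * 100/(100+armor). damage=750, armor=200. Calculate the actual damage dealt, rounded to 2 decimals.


actual = 750 * 100 / (100 + 200)
= 750 * 100 / 300
= 75000 / 300
= 250.00

250.00 damage
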